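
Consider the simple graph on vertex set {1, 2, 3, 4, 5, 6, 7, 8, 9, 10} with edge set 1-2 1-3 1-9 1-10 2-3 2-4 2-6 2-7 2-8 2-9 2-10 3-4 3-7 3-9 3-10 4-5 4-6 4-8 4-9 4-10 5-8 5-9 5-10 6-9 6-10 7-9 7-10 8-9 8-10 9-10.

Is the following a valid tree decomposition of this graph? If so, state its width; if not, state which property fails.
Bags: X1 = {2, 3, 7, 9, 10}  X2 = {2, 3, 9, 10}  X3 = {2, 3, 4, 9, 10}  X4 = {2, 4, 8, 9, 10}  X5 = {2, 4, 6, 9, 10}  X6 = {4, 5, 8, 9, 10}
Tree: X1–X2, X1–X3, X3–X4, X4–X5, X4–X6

No — vertex 1 appears in no bag.

A tree decomposition must satisfy three properties: every vertex lies in some bag; for every edge, both endpoints lie together in some bag; and for every vertex, the bags containing it form a connected subtree. Here vertex 1 appears in no bag, so the decomposition is invalid.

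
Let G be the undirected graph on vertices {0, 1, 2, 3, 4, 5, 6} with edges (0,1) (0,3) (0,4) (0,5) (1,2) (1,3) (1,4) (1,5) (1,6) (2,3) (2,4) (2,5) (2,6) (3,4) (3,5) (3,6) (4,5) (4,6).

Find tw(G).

4

A width-4 tree decomposition is:
Bags: B1 = {1, 2, 3, 4, 6}  B2 = {1, 2, 3, 4, 5}  B3 = {0, 1, 3, 4, 5}
Tree: B1–B2, B2–B3
Every bag has size at most 5, so the width is 5 − 1 = 4 and tw(G) ≤ 4. For the lower bound, the 5 vertices {0, 1, 3, 4, 5} are pairwise adjacent, and any tree decomposition puts a clique entirely inside one bag — forcing width ≥ 4. Hence tw(G) = 4 exactly.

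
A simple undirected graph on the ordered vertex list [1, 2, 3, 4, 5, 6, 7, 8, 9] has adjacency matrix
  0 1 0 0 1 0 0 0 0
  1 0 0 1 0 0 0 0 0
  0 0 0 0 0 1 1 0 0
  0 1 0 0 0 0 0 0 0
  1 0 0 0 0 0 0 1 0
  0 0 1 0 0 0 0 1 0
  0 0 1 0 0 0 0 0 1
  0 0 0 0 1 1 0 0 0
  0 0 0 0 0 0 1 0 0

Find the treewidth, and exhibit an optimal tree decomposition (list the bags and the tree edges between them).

Every bag has size at most 2, so the width is 2 − 1 = 1 and tw(G) ≤ 1. G has an edge, so its treewidth is at least 1. Combining the bounds, tw(G) = 1.

Treewidth 1.
Bags: B1 = {7, 9}  B2 = {3, 7}  B3 = {3, 6}  B4 = {6, 8}  B5 = {5, 8}  B6 = {1, 5}  B7 = {1, 2}  B8 = {2, 4}
Tree: B1–B2, B2–B3, B3–B4, B4–B5, B5–B6, B6–B7, B7–B8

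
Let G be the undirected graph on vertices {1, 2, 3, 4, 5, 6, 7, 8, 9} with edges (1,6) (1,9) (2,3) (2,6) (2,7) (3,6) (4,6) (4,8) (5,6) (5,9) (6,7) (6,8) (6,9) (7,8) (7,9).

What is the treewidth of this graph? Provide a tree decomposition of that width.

Treewidth 2.
One optimal decomposition is:
Bags: B1 = {6, 7, 9}  B2 = {2, 6, 7}  B3 = {6, 7, 8}  B4 = {2, 3, 6}  B5 = {1, 6, 9}  B6 = {5, 6, 9}  B7 = {4, 6, 8}
Tree: B1–B2, B2–B3, B2–B4, B1–B5, B5–B6, B3–B7

Every bag has size at most 3, so the width is 3 − 1 = 2 and tw(G) ≤ 2. On the other hand G contains the 3-clique {1, 6, 9}. A clique must lie in a single bag of any decomposition, so no decomposition can have width below 2. Therefore the treewidth is 2.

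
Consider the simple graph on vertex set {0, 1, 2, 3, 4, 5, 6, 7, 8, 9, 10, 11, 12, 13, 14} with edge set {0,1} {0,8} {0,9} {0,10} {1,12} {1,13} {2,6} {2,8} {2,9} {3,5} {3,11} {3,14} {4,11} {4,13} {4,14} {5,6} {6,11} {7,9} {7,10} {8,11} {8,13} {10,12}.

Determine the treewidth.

3

A width-3 tree decomposition is:
Bags: B1 = {1, 7, 10, 12}  B2 = {0, 1, 7, 10}  B3 = {0, 1, 7, 9}  B4 = {0, 1, 9, 13}  B5 = {0, 8, 9, 13}  B6 = {2, 8, 9, 13}  B7 = {2, 4, 8, 13}  B8 = {2, 4, 8, 11}  B9 = {2, 4, 6, 11}  B10 = {4, 6, 11, 14}  B11 = {3, 6, 11, 14}  B12 = {3, 5, 6, 14}
Tree: B1–B2, B2–B3, B3–B4, B4–B5, B5–B6, B6–B7, B7–B8, B8–B9, B9–B10, B10–B11, B11–B12
The largest bag has 4 vertices, giving width 3; this decomposition certifies tw(G) ≤ 3. For the lower bound: the 4 vertex sets {7,10,12}, {1}, {0}, {2,8,9,13} are disjoint, each induces a connected subgraph, and every pair is joined by at least one edge of G. Contracting each set to a single vertex therefore yields K_{4} as a minor, and since treewidth is minor-monotone, tw(G) ≥ tw(K_{4}) = 3. Combining the bounds, tw(G) = 3.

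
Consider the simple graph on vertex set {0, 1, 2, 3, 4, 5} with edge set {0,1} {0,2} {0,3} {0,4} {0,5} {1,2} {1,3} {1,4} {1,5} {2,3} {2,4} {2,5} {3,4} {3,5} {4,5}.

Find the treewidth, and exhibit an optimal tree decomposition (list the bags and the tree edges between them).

Treewidth 5.
One such decomposition:
Bags: B1 = {0, 1, 2, 3, 4, 5}
Tree: (single bag)

With just one bag of size 6, the width is 6 − 1 = 5, so tw(G) ≤ 5. For the lower bound, the 6 vertices {0, 1, 2, 3, 4, 5} are pairwise adjacent, and any tree decomposition puts a clique entirely inside one bag — forcing width ≥ 5. Combining the bounds, tw(G) = 5.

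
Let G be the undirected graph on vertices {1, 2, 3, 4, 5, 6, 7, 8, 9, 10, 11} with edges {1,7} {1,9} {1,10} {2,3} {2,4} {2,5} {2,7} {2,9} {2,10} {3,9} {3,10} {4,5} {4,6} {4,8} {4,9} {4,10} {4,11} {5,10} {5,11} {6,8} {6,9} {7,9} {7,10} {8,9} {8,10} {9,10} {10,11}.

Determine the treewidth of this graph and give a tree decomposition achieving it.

Every bag has size at most 4, so the width is 4 − 1 = 3 and tw(G) ≤ 3. Conversely, {4, 8, 9, 10} is a clique of size 4, and the vertices of any clique must share a bag in every tree decomposition; so some bag has ≥ 4 vertices and tw(G) ≥ 3. Hence tw(G) = 3 exactly.

Treewidth 3.
One such decomposition:
Bags: B1 = {2, 4, 9, 10}  B2 = {2, 4, 5, 10}  B3 = {4, 5, 10, 11}  B4 = {2, 7, 9, 10}  B5 = {4, 8, 9, 10}  B6 = {4, 6, 8, 9}  B7 = {2, 3, 9, 10}  B8 = {1, 7, 9, 10}
Tree: B1–B2, B2–B3, B1–B4, B1–B5, B5–B6, B4–B7, B4–B8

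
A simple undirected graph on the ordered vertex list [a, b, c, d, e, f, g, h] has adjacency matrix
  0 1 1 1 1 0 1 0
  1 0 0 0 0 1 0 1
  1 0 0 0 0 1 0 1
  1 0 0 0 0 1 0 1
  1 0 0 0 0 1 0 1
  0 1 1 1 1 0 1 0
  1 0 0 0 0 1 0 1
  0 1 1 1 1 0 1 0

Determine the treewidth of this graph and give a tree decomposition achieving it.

Treewidth 3.
One such decomposition:
Bags: B1 = {a, f, g, h}  B2 = {a, e, f, h}  B3 = {a, c, f, h}  B4 = {a, b, f, h}  B5 = {a, d, f, h}
Tree: B1–B2, B2–B3, B3–B4, B4–B5

Each bag holds 4 vertices, so the decomposition has width 3, which upper-bounds the treewidth. For the lower bound: the 4 vertex sets {f,g}, {a,e}, {h}, {c} are disjoint, each induces a connected subgraph, and every pair is joined by at least one edge of G. Contracting each set to a single vertex therefore yields K_{4} as a minor, and since treewidth is minor-monotone, tw(G) ≥ tw(K_{4}) = 3. Combining the bounds, tw(G) = 3.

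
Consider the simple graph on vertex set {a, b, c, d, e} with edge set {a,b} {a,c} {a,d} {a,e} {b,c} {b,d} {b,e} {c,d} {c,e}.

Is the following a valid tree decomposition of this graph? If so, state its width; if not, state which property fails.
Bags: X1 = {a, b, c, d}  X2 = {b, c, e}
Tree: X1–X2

A tree decomposition must satisfy three properties: every vertex lies in some bag; for every edge, both endpoints lie together in some bag; and for every vertex, the bags containing it form a connected subtree. Here edge (a,e) lies in no bag, so the decomposition is invalid.

No — edge (a,e) lies in no bag.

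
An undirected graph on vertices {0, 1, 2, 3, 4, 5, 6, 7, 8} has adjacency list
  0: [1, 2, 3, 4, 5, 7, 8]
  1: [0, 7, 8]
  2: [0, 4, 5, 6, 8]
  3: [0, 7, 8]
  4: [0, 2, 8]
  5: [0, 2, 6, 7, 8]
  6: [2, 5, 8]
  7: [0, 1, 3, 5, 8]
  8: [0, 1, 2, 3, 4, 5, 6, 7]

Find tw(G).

3

A width-3 tree decomposition is:
Bags: B1 = {2, 5, 6, 8}  B2 = {0, 2, 5, 8}  B3 = {0, 2, 4, 8}  B4 = {0, 5, 7, 8}  B5 = {0, 3, 7, 8}  B6 = {0, 1, 7, 8}
Tree: B1–B2, B2–B3, B2–B4, B4–B5, B4–B6
The largest bag has 4 vertices, giving width 3; this decomposition certifies tw(G) ≤ 3. For the lower bound, the 4 vertices {0, 2, 4, 8} are pairwise adjacent, and any tree decomposition puts a clique entirely inside one bag — forcing width ≥ 3. Hence tw(G) = 3 exactly.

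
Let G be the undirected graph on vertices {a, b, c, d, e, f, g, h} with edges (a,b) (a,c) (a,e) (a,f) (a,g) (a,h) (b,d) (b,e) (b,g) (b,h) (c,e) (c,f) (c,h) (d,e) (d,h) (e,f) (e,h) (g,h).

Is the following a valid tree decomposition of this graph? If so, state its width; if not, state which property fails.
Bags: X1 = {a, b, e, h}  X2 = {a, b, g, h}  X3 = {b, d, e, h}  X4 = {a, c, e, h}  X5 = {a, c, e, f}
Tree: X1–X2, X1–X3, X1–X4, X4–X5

Yes; width 3.

Checking the three conditions: (i) the bags cover all of {a, b, c, d, e, f, g, h}; (ii) for each edge, some bag contains both endpoints; (iii) the bags containing any fixed vertex form a subtree. All hold, so the decomposition is valid with width 4 − 1 = 3.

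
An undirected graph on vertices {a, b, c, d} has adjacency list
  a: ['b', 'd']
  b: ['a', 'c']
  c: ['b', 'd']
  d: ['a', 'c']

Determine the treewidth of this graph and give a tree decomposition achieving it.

The largest bag has 3 vertices, giving width 2; this decomposition certifies tw(G) ≤ 2. For the lower bound, G contains the cycle b–c–d–a–b, so G is not a forest; only forests have treewidth ≤ 1, hence tw(G) ≥ 2. Combining the bounds, tw(G) = 2.

Treewidth 2.
One such decomposition:
Bags: B1 = {b, c, d}  B2 = {a, b, d}
Tree: B1–B2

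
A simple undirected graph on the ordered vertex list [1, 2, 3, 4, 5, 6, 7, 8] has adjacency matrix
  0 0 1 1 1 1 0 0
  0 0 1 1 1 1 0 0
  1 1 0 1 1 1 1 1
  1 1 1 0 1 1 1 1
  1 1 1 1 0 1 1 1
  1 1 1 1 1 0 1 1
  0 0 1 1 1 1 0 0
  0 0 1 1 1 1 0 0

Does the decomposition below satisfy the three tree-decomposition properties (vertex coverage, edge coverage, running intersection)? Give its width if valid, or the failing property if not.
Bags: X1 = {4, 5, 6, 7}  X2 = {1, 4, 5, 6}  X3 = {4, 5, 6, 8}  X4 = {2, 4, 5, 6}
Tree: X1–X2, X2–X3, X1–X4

No — vertex 3 appears in no bag.

A tree decomposition must satisfy three properties: every vertex lies in some bag; for every edge, both endpoints lie together in some bag; and for every vertex, the bags containing it form a connected subtree. Here vertex 3 appears in no bag, so the decomposition is invalid.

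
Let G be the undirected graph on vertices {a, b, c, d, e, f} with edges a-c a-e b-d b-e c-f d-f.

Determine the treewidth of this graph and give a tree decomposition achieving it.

Each bag holds 3 vertices, so the decomposition has width 2, which upper-bounds the treewidth. The edges c–f–d–b–e–a–c form a cycle, so G is not a tree and its treewidth is at least 2. The upper and lower bounds meet at 2, so that is the treewidth.

Treewidth 2.
One optimal decomposition is:
Bags: B1 = {c, d, f}  B2 = {b, c, d}  B3 = {b, c, e}  B4 = {a, c, e}
Tree: B1–B2, B2–B3, B3–B4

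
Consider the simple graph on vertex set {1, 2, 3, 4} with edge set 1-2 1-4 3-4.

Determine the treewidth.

A width-1 tree decomposition is:
Bags: B1 = {3, 4}  B2 = {1, 4}  B3 = {1, 2}
Tree: B1–B2, B2–B3
The largest bag has 2 vertices, giving width 1; this decomposition certifies tw(G) ≤ 1. G has an edge, so its treewidth is at least 1. Combining the bounds, tw(G) = 1.

1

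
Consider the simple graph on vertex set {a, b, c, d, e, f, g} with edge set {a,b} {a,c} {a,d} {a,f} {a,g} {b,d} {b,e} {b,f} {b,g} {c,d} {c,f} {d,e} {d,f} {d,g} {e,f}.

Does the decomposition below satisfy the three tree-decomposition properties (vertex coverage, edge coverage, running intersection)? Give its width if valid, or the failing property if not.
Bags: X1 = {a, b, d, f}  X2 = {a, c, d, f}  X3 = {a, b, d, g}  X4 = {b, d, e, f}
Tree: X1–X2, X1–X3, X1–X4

Yes; width 3.

Vertex coverage: the bags together contain {a, b, c, d, e, f, g}, the full vertex set. Edge coverage: each edge of G has both endpoints in at least one bag. Running intersection: for every vertex, the bags containing it form a connected subtree. All three properties hold, so this is a valid tree decomposition of width max|bag| − 1 = 3, and hence tw(G) ≤ 3.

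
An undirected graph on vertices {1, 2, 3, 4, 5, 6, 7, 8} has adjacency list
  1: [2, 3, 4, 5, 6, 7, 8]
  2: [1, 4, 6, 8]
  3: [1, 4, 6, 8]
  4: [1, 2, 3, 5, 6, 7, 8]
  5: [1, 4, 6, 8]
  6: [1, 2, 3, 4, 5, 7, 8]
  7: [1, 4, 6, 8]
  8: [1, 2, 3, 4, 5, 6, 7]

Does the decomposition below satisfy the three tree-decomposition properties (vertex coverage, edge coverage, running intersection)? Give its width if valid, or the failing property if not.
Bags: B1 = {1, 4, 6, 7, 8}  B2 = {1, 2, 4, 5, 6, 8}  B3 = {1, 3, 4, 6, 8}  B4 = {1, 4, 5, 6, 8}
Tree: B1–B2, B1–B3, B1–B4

A tree decomposition must satisfy three properties: every vertex lies in some bag; for every edge, both endpoints lie together in some bag; and for every vertex, the bags containing it form a connected subtree. Here bags containing vertex 5 are not connected in the tree, so the decomposition is invalid.

No — bags containing vertex 5 are not connected in the tree.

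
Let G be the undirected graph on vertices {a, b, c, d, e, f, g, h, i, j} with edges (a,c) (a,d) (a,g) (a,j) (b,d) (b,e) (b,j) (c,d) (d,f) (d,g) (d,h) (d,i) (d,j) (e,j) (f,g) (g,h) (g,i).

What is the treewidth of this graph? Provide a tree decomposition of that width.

Each bag holds 3 vertices, so the decomposition has width 2, which upper-bounds the treewidth. On the other hand G contains the 3-clique {d, g, h}. A clique must lie in a single bag of any decomposition, so no decomposition can have width below 2. The upper and lower bounds meet at 2, so that is the treewidth.

Treewidth 2.
One such decomposition:
Bags: B1 = {a, c, d}  B2 = {a, d, g}  B3 = {d, g, h}  B4 = {a, d, j}  B5 = {b, d, j}  B6 = {d, f, g}  B7 = {d, g, i}  B8 = {b, e, j}
Tree: B1–B2, B2–B3, B1–B4, B4–B5, B2–B6, B6–B7, B5–B8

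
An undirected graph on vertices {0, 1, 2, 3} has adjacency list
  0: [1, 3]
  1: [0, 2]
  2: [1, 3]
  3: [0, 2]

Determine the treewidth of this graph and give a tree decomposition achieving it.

Treewidth 2.
One optimal decomposition is:
Bags: B1 = {0, 1, 2}  B2 = {0, 2, 3}
Tree: B1–B2

The largest bag has 3 vertices, giving width 2; this decomposition certifies tw(G) ≤ 2. Since 0–1–2–3–0 is a cycle in G, G is not acyclic. Forests are exactly the graphs of treewidth ≤ 1, so tw(G) ≥ 2. Therefore the treewidth is 2.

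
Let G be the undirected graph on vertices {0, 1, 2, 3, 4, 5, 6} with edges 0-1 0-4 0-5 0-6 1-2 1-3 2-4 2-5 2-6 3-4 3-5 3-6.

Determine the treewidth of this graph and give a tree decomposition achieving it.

Every bag has size at most 4, so the width is 4 − 1 = 3 and tw(G) ≤ 3. For the lower bound: the 4 vertex sets {3,6}, {0,1}, {2}, {5} are disjoint, each induces a connected subgraph, and every pair is joined by at least one edge of G. Contracting each set to a single vertex therefore yields K_{4} as a minor, and since treewidth is minor-monotone, tw(G) ≥ tw(K_{4}) = 3. The upper and lower bounds meet at 3, so that is the treewidth.

Treewidth 3.
One such decomposition:
Bags: B1 = {0, 2, 3, 6}  B2 = {0, 1, 2, 3}  B3 = {0, 2, 3, 5}  B4 = {0, 2, 3, 4}
Tree: B1–B2, B2–B3, B3–B4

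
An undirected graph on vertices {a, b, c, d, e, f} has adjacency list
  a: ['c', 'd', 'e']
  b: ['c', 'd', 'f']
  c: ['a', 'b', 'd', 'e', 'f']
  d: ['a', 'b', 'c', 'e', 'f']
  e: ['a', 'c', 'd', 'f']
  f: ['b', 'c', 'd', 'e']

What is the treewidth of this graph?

A width-3 tree decomposition is:
Bags: B1 = {c, d, e, f}  B2 = {a, c, d, e}  B3 = {b, c, d, f}
Tree: B1–B2, B1–B3
Each bag holds 4 vertices, so the decomposition has width 3, which upper-bounds the treewidth. For the lower bound, the 4 vertices {a, c, d, e} are pairwise adjacent, and any tree decomposition puts a clique entirely inside one bag — forcing width ≥ 3. Hence tw(G) = 3 exactly.

3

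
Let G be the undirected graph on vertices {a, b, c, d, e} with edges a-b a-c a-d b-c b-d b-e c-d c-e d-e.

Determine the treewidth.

3

A width-3 tree decomposition is:
Bags: B1 = {b, c, d, e}  B2 = {a, b, c, d}
Tree: B1–B2
Every bag has size at most 4, so the width is 4 − 1 = 3 and tw(G) ≤ 3. Conversely, {b, c, d, e} is a clique of size 4, and the vertices of any clique must share a bag in every tree decomposition; so some bag has ≥ 4 vertices and tw(G) ≥ 3. Combining the bounds, tw(G) = 3.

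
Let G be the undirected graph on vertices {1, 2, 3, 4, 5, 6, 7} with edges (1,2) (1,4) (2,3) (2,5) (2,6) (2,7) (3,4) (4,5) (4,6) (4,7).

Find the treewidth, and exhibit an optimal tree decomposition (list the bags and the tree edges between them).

Treewidth 2.
One optimal decomposition is:
Bags: B1 = {2, 4, 7}  B2 = {2, 4, 6}  B3 = {1, 2, 4}  B4 = {2, 4, 5}  B5 = {2, 3, 4}
Tree: B1–B2, B2–B3, B3–B4, B4–B5

Every bag has size at most 3, so the width is 3 − 1 = 2 and tw(G) ≤ 2. For the lower bound, G contains the cycle 4–7–2–6–4, so G is not a forest; only forests have treewidth ≤ 1, hence tw(G) ≥ 2. Hence tw(G) = 2 exactly.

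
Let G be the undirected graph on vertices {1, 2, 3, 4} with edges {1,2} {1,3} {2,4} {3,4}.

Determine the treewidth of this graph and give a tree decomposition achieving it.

Treewidth 2.
One optimal decomposition is:
Bags: B1 = {2, 3, 4}  B2 = {1, 2, 3}
Tree: B1–B2

Every bag has size at most 3, so the width is 3 − 1 = 2 and tw(G) ≤ 2. Since 3–4–2–1–3 is a cycle in G, G is not acyclic. Forests are exactly the graphs of treewidth ≤ 1, so tw(G) ≥ 2. Combining the bounds, tw(G) = 2.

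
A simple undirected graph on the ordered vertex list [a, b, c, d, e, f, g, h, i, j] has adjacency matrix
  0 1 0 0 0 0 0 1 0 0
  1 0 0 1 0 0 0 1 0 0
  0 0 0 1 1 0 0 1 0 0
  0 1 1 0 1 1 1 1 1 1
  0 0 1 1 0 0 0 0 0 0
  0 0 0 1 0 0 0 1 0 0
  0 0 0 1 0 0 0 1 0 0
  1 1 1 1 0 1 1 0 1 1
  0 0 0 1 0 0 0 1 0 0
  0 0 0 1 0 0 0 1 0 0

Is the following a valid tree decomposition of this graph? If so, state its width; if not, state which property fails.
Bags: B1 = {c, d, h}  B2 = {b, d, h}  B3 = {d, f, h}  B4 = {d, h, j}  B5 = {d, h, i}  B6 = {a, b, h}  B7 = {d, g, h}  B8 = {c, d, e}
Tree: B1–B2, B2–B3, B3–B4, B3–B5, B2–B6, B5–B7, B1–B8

Every vertex of G appears in some bag (union = {a, b, c, d, e, f, g, h, i, j}); every edge is covered by a bag; and for each vertex v the set of bags containing v is connected in the bag tree. The decomposition is therefore valid. The largest bag has 3 vertices, so the width is 2.

Yes; width 2.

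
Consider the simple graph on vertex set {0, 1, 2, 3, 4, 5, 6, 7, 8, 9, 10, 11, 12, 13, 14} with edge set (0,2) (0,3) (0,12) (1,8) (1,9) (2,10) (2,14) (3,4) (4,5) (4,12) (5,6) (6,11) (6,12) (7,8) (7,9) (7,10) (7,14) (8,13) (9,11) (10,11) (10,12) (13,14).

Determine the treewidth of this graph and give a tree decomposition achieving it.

Treewidth 3.
Bags: B1 = {1, 8, 13, 14}  B2 = {1, 7, 8, 14}  B3 = {1, 7, 9, 14}  B4 = {2, 7, 9, 14}  B5 = {2, 7, 9, 10}  B6 = {2, 9, 10, 11}  B7 = {0, 2, 10, 11}  B8 = {0, 10, 11, 12}  B9 = {0, 6, 11, 12}  B10 = {0, 3, 6, 12}  B11 = {3, 4, 6, 12}  B12 = {3, 4, 5, 6}
Tree: B1–B2, B2–B3, B3–B4, B4–B5, B5–B6, B6–B7, B7–B8, B8–B9, B9–B10, B10–B11, B11–B12

The largest bag has 4 vertices, giving width 3; this decomposition certifies tw(G) ≤ 3. For the lower bound: the 4 vertex sets {1,8,13}, {14}, {7}, {2,9,10,11} are disjoint, each induces a connected subgraph, and every pair is joined by at least one edge of G. Contracting each set to a single vertex therefore yields K_{4} as a minor, and since treewidth is minor-monotone, tw(G) ≥ tw(K_{4}) = 3. Combining the bounds, tw(G) = 3.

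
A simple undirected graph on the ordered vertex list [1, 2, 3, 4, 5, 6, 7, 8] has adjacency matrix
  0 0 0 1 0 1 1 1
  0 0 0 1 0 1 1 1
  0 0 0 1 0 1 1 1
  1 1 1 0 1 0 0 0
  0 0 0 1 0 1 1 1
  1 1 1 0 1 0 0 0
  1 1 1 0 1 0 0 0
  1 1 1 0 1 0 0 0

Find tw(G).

4

A width-4 tree decomposition is:
Bags: B1 = {1, 4, 6, 7, 8}  B2 = {4, 5, 6, 7, 8}  B3 = {2, 4, 6, 7, 8}  B4 = {3, 4, 6, 7, 8}
Tree: B1–B2, B2–B3, B3–B4
The largest bag has 5 vertices, giving width 4; this decomposition certifies tw(G) ≤ 4. For the lower bound: the 5 vertex sets {1,4}, {5,6}, {2,8}, {7}, {3} are disjoint, each induces a connected subgraph, and every pair is joined by at least one edge of G. Contracting each set to a single vertex therefore yields K_{5} as a minor, and since treewidth is minor-monotone, tw(G) ≥ tw(K_{5}) = 4. Combining the bounds, tw(G) = 4.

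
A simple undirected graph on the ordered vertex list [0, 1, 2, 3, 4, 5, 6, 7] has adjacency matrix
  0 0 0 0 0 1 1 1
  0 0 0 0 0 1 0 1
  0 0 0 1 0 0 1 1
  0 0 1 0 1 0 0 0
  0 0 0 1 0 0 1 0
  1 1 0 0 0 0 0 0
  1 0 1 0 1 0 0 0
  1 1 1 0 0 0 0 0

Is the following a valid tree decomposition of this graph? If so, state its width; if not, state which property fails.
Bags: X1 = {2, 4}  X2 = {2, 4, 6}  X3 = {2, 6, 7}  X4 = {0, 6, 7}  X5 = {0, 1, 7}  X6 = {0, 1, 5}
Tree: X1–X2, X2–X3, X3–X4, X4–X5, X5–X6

No — vertex 3 appears in no bag.

A tree decomposition must satisfy three properties: every vertex lies in some bag; for every edge, both endpoints lie together in some bag; and for every vertex, the bags containing it form a connected subtree. Here vertex 3 appears in no bag, so the decomposition is invalid.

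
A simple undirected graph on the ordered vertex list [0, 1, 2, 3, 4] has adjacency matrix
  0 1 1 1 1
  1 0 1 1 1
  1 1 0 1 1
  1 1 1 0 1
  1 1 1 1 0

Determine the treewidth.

4

A width-4 tree decomposition is:
Bags: B1 = {0, 1, 2, 3, 4}
Tree: (single bag)
A single bag containing all 5 vertices is trivially a valid decomposition of width 4. On the other hand G contains the 5-clique {0, 1, 2, 3, 4}. A clique must lie in a single bag of any decomposition, so no decomposition can have width below 4. Hence tw(G) = 4 exactly.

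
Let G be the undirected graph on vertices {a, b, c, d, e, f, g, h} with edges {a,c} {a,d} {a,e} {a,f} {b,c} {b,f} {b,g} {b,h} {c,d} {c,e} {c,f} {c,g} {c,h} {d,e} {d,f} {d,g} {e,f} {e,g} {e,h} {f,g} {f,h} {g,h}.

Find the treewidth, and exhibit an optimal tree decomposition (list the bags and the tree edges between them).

Each bag holds 5 vertices, so the decomposition has width 4, which upper-bounds the treewidth. On the other hand G contains the 5-clique {c, d, e, f, g}. A clique must lie in a single bag of any decomposition, so no decomposition can have width below 4. Therefore the treewidth is 4.

Treewidth 4.
Bags: B1 = {c, e, f, g, h}  B2 = {b, c, f, g, h}  B3 = {c, d, e, f, g}  B4 = {a, c, d, e, f}
Tree: B1–B2, B1–B3, B3–B4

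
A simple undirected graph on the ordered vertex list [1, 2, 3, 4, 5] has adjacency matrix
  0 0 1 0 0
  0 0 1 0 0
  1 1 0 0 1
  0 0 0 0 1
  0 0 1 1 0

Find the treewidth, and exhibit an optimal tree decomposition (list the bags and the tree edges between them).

Each bag holds 2 vertices, so the decomposition has width 1, which upper-bounds the treewidth. G has an edge, so its treewidth is at least 1. Combining the bounds, tw(G) = 1.

Treewidth 1.
Bags: B1 = {3, 5}  B2 = {4, 5}  B3 = {2, 3}  B4 = {1, 3}
Tree: B1–B2, B1–B3, B3–B4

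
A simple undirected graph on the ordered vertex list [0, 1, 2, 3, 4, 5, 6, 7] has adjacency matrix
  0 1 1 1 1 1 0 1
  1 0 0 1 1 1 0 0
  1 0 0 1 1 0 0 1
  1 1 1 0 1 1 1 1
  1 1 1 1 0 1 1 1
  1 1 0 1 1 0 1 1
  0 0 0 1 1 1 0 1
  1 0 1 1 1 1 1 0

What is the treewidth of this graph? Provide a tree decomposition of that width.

Treewidth 4.
One optimal decomposition is:
Bags: B1 = {0, 3, 4, 5, 7}  B2 = {0, 2, 3, 4, 7}  B3 = {0, 1, 3, 4, 5}  B4 = {3, 4, 5, 6, 7}
Tree: B1–B2, B1–B3, B1–B4

Every bag has size at most 5, so the width is 5 − 1 = 4 and tw(G) ≤ 4. For the lower bound, the 5 vertices {0, 2, 3, 4, 7} are pairwise adjacent, and any tree decomposition puts a clique entirely inside one bag — forcing width ≥ 4. The upper and lower bounds meet at 4, so that is the treewidth.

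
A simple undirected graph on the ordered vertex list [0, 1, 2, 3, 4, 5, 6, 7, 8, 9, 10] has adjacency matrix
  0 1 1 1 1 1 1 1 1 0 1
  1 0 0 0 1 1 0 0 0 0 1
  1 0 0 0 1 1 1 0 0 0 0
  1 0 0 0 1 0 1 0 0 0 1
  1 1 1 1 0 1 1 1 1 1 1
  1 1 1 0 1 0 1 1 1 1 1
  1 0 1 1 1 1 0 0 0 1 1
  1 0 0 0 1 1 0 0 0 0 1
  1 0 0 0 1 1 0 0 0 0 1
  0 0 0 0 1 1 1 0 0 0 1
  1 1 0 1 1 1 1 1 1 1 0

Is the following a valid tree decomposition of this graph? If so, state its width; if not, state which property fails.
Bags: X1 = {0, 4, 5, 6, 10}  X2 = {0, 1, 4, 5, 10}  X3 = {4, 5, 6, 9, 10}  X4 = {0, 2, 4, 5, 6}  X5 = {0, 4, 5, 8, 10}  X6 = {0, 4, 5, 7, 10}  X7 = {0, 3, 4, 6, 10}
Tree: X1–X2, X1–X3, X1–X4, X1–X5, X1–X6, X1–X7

Checking the three conditions: (i) the bags cover all of {0, 1, 2, 3, 4, 5, 6, 7, 8, 9, 10}; (ii) for each edge, some bag contains both endpoints; (iii) the bags containing any fixed vertex form a subtree. All hold, so the decomposition is valid with width 5 − 1 = 4.

Yes; width 4.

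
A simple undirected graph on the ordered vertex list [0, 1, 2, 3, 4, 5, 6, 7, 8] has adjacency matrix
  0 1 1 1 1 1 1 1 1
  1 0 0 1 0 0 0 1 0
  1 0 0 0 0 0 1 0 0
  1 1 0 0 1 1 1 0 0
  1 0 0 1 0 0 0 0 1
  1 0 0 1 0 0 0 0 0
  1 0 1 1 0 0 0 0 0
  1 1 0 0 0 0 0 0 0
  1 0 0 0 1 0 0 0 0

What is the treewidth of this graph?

A width-2 tree decomposition is:
Bags: B1 = {0, 3, 4}  B2 = {0, 1, 3}  B3 = {0, 4, 8}  B4 = {0, 1, 7}  B5 = {0, 3, 5}  B6 = {0, 3, 6}  B7 = {0, 2, 6}
Tree: B1–B2, B1–B3, B2–B4, B1–B5, B2–B6, B6–B7
The largest bag has 3 vertices, giving width 2; this decomposition certifies tw(G) ≤ 2. On the other hand G contains the 3-clique {0, 4, 8}. A clique must lie in a single bag of any decomposition, so no decomposition can have width below 2. Therefore the treewidth is 2.

2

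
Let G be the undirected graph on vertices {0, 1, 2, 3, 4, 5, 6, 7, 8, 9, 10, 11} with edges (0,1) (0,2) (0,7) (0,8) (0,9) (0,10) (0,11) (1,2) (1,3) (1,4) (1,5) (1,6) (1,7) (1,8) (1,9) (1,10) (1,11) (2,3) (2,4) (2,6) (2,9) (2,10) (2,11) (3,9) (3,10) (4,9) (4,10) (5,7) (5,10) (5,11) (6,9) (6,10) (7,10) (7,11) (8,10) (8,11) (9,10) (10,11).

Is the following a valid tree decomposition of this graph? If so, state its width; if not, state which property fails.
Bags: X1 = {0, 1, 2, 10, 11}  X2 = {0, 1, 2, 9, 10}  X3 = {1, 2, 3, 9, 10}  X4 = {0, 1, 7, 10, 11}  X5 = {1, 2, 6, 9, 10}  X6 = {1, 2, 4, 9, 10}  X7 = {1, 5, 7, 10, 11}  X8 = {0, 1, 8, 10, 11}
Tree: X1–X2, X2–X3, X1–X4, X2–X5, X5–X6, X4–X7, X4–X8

Yes; width 4.

Every vertex of G appears in some bag (union = {0, 1, 2, 3, 4, 5, 6, 7, 8, 9, 10, 11}); every edge is covered by a bag; and for each vertex v the set of bags containing v is connected in the bag tree. The decomposition is therefore valid. The largest bag has 5 vertices, so the width is 4.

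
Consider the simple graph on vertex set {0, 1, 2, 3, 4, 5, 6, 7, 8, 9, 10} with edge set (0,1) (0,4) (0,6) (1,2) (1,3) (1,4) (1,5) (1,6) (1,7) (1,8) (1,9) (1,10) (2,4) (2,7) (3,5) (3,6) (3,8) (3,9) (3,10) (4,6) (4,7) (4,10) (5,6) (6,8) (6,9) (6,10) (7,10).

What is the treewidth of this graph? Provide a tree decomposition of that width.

The largest bag has 4 vertices, giving width 3; this decomposition certifies tw(G) ≤ 3. On the other hand G contains the 4-clique {1, 2, 4, 7}. A clique must lie in a single bag of any decomposition, so no decomposition can have width below 3. Combining the bounds, tw(G) = 3.

Treewidth 3.
One such decomposition:
Bags: B1 = {1, 3, 6, 10}  B2 = {1, 3, 5, 6}  B3 = {1, 3, 6, 8}  B4 = {1, 4, 6, 10}  B5 = {0, 1, 4, 6}  B6 = {1, 4, 7, 10}  B7 = {1, 2, 4, 7}  B8 = {1, 3, 6, 9}
Tree: B1–B2, B1–B3, B1–B4, B4–B5, B4–B6, B6–B7, B2–B8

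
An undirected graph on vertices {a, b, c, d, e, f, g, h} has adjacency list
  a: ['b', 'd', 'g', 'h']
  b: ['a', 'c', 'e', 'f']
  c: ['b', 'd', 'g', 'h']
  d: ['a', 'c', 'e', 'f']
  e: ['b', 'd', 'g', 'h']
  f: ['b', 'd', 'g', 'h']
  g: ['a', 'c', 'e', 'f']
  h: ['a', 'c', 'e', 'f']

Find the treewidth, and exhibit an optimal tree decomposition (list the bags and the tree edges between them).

Every bag has size at most 5, so the width is 5 − 1 = 4 and tw(G) ≤ 4. For the lower bound: the 5 vertex sets {a,g}, {d,e}, {f,h}, {c}, {b} are disjoint, each induces a connected subgraph, and every pair is joined by at least one edge of G. Contracting each set to a single vertex therefore yields K_{5} as a minor, and since treewidth is minor-monotone, tw(G) ≥ tw(K_{5}) = 4. Combining the bounds, tw(G) = 4.

Treewidth 4.
One optimal decomposition is:
Bags: B1 = {a, c, e, f, g}  B2 = {a, c, d, e, f}  B3 = {a, c, e, f, h}  B4 = {a, b, c, e, f}
Tree: B1–B2, B2–B3, B3–B4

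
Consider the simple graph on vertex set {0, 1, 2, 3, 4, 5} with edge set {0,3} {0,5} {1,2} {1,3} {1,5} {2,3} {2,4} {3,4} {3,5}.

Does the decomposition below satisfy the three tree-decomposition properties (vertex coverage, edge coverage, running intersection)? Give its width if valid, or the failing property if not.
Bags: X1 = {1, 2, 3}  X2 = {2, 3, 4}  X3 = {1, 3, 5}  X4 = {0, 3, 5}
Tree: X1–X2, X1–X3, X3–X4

Every vertex of G appears in some bag (union = {0, 1, 2, 3, 4, 5}); every edge is covered by a bag; and for each vertex v the set of bags containing v is connected in the bag tree. The decomposition is therefore valid. The largest bag has 3 vertices, so the width is 2.

Yes; width 2.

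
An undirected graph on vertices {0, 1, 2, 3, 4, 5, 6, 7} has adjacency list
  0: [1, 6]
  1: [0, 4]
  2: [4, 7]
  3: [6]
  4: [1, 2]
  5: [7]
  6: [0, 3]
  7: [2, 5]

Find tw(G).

1

A width-1 tree decomposition is:
Bags: B1 = {3, 6}  B2 = {0, 6}  B3 = {0, 1}  B4 = {1, 4}  B5 = {2, 4}  B6 = {2, 7}  B7 = {5, 7}
Tree: B1–B2, B2–B3, B3–B4, B4–B5, B5–B6, B6–B7
The largest bag has 2 vertices, giving width 1; this decomposition certifies tw(G) ≤ 1. Any graph with an edge has treewidth ≥ 1, and G has the edge 3–6. Therefore the treewidth is 1.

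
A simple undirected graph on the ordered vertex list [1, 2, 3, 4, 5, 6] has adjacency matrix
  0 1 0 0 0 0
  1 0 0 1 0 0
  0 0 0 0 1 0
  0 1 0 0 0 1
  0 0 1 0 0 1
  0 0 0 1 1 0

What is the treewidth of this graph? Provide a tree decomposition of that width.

Treewidth 1.
One such decomposition:
Bags: B1 = {3, 5}  B2 = {5, 6}  B3 = {4, 6}  B4 = {2, 4}  B5 = {1, 2}
Tree: B1–B2, B2–B3, B3–B4, B4–B5

The largest bag has 2 vertices, giving width 1; this decomposition certifies tw(G) ≤ 1. Since G has at least one edge (e.g. 3–5), it is not an edgeless graph, so tw(G) ≥ 1. The upper and lower bounds meet at 1, so that is the treewidth.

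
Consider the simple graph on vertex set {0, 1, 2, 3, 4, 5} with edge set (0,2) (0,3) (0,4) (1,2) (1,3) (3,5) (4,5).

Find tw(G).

2

A width-2 tree decomposition is:
Bags: B1 = {0, 1, 2}  B2 = {0, 1, 3}  B3 = {0, 3, 4}  B4 = {3, 4, 5}
Tree: B1–B2, B2–B3, B3–B4
The largest bag has 3 vertices, giving width 2; this decomposition certifies tw(G) ≤ 2. For the lower bound, G contains the cycle 2–1–3–0–2, so G is not a forest; only forests have treewidth ≤ 1, hence tw(G) ≥ 2. Hence tw(G) = 2 exactly.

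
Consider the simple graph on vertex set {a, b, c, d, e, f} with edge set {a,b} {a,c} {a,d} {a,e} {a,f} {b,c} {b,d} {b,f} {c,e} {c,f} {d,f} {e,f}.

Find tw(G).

3

A width-3 tree decomposition is:
Bags: B1 = {a, b, d, f}  B2 = {a, b, c, f}  B3 = {a, c, e, f}
Tree: B1–B2, B2–B3
Each bag holds 4 vertices, so the decomposition has width 3, which upper-bounds the treewidth. On the other hand G contains the 4-clique {a, b, d, f}. A clique must lie in a single bag of any decomposition, so no decomposition can have width below 3. Hence tw(G) = 3 exactly.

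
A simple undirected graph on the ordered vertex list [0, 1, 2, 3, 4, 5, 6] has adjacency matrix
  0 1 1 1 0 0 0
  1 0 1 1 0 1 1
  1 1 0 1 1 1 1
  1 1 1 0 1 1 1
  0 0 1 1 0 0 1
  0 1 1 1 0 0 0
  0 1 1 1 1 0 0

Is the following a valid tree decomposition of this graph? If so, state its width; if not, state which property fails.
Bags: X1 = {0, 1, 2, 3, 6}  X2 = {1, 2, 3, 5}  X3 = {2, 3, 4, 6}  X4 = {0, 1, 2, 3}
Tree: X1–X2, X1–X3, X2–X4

No — bags containing vertex 0 are not connected in the tree.

A tree decomposition must satisfy three properties: every vertex lies in some bag; for every edge, both endpoints lie together in some bag; and for every vertex, the bags containing it form a connected subtree. Here bags containing vertex 0 are not connected in the tree, so the decomposition is invalid.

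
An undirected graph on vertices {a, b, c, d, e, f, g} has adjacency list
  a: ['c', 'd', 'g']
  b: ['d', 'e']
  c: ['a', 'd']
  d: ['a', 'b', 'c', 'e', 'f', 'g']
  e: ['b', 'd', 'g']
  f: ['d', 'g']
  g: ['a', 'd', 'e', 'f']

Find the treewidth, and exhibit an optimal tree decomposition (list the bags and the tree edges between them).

Treewidth 2.
One optimal decomposition is:
Bags: B1 = {d, e, g}  B2 = {b, d, e}  B3 = {d, f, g}  B4 = {a, d, g}  B5 = {a, c, d}
Tree: B1–B2, B1–B3, B1–B4, B4–B5

Each bag holds 3 vertices, so the decomposition has width 2, which upper-bounds the treewidth. For the lower bound, the 3 vertices {d, e, g} are pairwise adjacent, and any tree decomposition puts a clique entirely inside one bag — forcing width ≥ 2. The upper and lower bounds meet at 2, so that is the treewidth.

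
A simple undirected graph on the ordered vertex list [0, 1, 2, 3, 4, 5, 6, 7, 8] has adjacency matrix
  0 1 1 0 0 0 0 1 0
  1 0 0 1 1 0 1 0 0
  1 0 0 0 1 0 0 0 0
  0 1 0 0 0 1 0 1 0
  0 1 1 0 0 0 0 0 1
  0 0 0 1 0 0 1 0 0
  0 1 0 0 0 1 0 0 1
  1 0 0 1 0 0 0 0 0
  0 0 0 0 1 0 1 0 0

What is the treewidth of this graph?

A width-3 tree decomposition is:
Bags: B1 = {0, 2, 4, 8}  B2 = {0, 1, 4, 8}  B3 = {0, 1, 6, 8}  B4 = {0, 1, 6, 7}  B5 = {1, 3, 6, 7}  B6 = {3, 5, 6, 7}
Tree: B1–B2, B2–B3, B3–B4, B4–B5, B5–B6
The largest bag has 4 vertices, giving width 3; this decomposition certifies tw(G) ≤ 3. For the lower bound: the 4 vertex sets {2,4,8}, {0}, {1}, {3,5,6,7} are disjoint, each induces a connected subgraph, and every pair is joined by at least one edge of G. Contracting each set to a single vertex therefore yields K_{4} as a minor, and since treewidth is minor-monotone, tw(G) ≥ tw(K_{4}) = 3. Therefore the treewidth is 3.

3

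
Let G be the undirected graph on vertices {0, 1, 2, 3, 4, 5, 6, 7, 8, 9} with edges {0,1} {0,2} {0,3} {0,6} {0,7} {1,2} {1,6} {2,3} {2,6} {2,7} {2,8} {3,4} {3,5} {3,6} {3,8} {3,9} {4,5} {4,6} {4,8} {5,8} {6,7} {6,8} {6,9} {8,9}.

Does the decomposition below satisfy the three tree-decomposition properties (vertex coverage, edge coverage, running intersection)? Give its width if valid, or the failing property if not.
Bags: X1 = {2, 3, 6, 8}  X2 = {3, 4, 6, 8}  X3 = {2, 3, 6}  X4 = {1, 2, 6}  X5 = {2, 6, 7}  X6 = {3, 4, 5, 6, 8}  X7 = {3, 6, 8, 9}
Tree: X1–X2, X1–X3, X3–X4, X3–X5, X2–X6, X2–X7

A tree decomposition must satisfy three properties: every vertex lies in some bag; for every edge, both endpoints lie together in some bag; and for every vertex, the bags containing it form a connected subtree. Here vertex 0 appears in no bag, so the decomposition is invalid.

No — vertex 0 appears in no bag.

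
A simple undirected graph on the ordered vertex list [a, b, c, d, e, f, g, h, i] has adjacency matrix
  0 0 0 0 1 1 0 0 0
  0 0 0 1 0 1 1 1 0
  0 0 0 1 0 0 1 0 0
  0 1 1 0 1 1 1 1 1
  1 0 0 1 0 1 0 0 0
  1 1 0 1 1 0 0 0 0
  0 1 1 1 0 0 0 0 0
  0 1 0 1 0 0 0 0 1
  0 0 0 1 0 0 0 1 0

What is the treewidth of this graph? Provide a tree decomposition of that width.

The largest bag has 3 vertices, giving width 2; this decomposition certifies tw(G) ≤ 2. For the lower bound, the 3 vertices {d, e, f} are pairwise adjacent, and any tree decomposition puts a clique entirely inside one bag — forcing width ≥ 2. Combining the bounds, tw(G) = 2.

Treewidth 2.
Bags: B1 = {b, d, f}  B2 = {b, d, h}  B3 = {d, e, f}  B4 = {b, d, g}  B5 = {a, e, f}  B6 = {d, h, i}  B7 = {c, d, g}
Tree: B1–B2, B1–B3, B2–B4, B3–B5, B2–B6, B4–B7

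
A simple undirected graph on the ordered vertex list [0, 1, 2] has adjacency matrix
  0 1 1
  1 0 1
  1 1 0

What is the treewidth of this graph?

A width-2 tree decomposition is:
Bags: B1 = {0, 1, 2}
Tree: (single bag)
A single bag containing all 3 vertices is trivially a valid decomposition of width 2. For the lower bound, the 3 vertices {0, 1, 2} are pairwise adjacent, and any tree decomposition puts a clique entirely inside one bag — forcing width ≥ 2. The upper and lower bounds meet at 2, so that is the treewidth.

2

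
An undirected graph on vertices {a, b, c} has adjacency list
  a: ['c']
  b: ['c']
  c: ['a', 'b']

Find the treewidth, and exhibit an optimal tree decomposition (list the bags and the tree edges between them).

Every bag has size at most 2, so the width is 2 − 1 = 1 and tw(G) ≤ 1. G has an edge, so its treewidth is at least 1. Combining the bounds, tw(G) = 1.

Treewidth 1.
Bags: B1 = {b, c}  B2 = {a, c}
Tree: B1–B2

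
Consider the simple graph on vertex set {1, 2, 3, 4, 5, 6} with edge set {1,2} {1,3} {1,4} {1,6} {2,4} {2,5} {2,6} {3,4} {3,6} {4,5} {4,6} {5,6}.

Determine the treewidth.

A width-3 tree decomposition is:
Bags: B1 = {1, 2, 4, 6}  B2 = {1, 3, 4, 6}  B3 = {2, 4, 5, 6}
Tree: B1–B2, B1–B3
The largest bag has 4 vertices, giving width 3; this decomposition certifies tw(G) ≤ 3. Conversely, {1, 2, 4, 6} is a clique of size 4, and the vertices of any clique must share a bag in every tree decomposition; so some bag has ≥ 4 vertices and tw(G) ≥ 3. The upper and lower bounds meet at 3, so that is the treewidth.

3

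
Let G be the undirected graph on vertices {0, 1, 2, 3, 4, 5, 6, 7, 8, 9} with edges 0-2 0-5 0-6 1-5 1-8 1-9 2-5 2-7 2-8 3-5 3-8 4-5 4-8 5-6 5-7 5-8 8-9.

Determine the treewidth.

A width-2 tree decomposition is:
Bags: B1 = {3, 5, 8}  B2 = {4, 5, 8}  B3 = {2, 5, 8}  B4 = {1, 5, 8}  B5 = {0, 2, 5}  B6 = {2, 5, 7}  B7 = {1, 8, 9}  B8 = {0, 5, 6}
Tree: B1–B2, B1–B3, B3–B4, B3–B5, B3–B6, B4–B7, B5–B8
The largest bag has 3 vertices, giving width 2; this decomposition certifies tw(G) ≤ 2. For the lower bound, the 3 vertices {1, 8, 9} are pairwise adjacent, and any tree decomposition puts a clique entirely inside one bag — forcing width ≥ 2. Therefore the treewidth is 2.

2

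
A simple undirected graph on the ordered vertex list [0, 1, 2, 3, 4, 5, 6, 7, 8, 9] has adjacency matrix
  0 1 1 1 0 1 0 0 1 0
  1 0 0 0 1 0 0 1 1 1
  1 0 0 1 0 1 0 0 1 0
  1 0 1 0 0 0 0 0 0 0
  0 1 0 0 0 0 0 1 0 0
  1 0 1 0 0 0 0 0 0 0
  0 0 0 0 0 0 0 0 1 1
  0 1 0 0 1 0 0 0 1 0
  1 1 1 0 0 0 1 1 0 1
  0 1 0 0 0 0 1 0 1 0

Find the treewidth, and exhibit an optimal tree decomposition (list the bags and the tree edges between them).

Treewidth 2.
One optimal decomposition is:
Bags: B1 = {0, 2, 8}  B2 = {0, 1, 8}  B3 = {1, 8, 9}  B4 = {0, 2, 5}  B5 = {0, 2, 3}  B6 = {1, 7, 8}  B7 = {1, 4, 7}  B8 = {6, 8, 9}
Tree: B1–B2, B2–B3, B1–B4, B1–B5, B2–B6, B6–B7, B3–B8

Every bag has size at most 3, so the width is 3 − 1 = 2 and tw(G) ≤ 2. On the other hand G contains the 3-clique {0, 1, 8}. A clique must lie in a single bag of any decomposition, so no decomposition can have width below 2. The upper and lower bounds meet at 2, so that is the treewidth.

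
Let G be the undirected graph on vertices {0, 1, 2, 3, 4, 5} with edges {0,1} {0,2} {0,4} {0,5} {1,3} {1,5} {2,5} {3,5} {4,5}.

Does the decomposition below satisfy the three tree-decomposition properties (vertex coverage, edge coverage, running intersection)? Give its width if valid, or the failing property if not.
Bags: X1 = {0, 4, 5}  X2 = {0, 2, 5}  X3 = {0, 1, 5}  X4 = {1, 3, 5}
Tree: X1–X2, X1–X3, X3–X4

Checking the three conditions: (i) the bags cover all of {0, 1, 2, 3, 4, 5}; (ii) for each edge, some bag contains both endpoints; (iii) the bags containing any fixed vertex form a subtree. All hold, so the decomposition is valid with width 3 − 1 = 2.

Yes; width 2.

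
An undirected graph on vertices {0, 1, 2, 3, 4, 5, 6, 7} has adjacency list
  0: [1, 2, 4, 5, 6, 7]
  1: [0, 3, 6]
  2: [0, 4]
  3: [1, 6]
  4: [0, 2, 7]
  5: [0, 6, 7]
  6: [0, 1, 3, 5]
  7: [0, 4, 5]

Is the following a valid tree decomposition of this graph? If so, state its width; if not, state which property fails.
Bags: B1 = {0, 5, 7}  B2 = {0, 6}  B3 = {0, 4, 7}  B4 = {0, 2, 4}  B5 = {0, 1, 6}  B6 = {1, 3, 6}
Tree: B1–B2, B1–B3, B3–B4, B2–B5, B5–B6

A tree decomposition must satisfy three properties: every vertex lies in some bag; for every edge, both endpoints lie together in some bag; and for every vertex, the bags containing it form a connected subtree. Here edge (5,6) lies in no bag, so the decomposition is invalid.

No — edge (5,6) lies in no bag.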